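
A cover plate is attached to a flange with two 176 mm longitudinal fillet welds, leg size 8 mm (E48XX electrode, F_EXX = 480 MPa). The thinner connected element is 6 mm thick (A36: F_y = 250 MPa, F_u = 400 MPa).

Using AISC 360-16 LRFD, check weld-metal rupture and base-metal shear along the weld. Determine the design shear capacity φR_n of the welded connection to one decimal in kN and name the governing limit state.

Weld metal: throat = 0.707×8 = 5.656 mm, L = 2×176 = 352 mm. φR_n = 0.75 × 0.6 × 480 × 5.656 × 352 = 430.0 kN.
Base metal shear (6 mm plate): yield φR_n = 1.0×0.6×250×6×352 = 316.8 kN; rupture φR_n = 0.75×0.6×400×6×352 = 380.2 kN; take 316.8 kN (yield).
Governing: min(430.0, 316.8) = 316.8 kN → base-metal shear.

316.8 kN (base-metal shear governs)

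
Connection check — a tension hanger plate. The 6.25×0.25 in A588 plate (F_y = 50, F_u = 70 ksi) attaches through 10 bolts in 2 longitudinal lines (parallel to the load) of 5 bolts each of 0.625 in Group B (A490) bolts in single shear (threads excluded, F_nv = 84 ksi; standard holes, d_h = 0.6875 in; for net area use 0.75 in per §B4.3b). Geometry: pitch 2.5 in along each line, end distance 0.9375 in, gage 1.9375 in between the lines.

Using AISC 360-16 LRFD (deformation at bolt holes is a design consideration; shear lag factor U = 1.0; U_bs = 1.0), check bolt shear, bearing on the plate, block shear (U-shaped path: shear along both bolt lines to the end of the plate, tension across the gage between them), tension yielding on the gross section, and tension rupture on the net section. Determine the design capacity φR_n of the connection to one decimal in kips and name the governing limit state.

62.3 kips (net-section rupture governs)

Bolt shear: A_b = π(0.625)²/4 = 0.3068 in². φR_n = 0.75 × 84 × 0.3068 × 10 × 1 = 193.3 kips.
Bearing (0.25 in plate, F_u = 70 ksi): end bolts L_c = 0.9375 − 0.6875/2 = 0.59375, R_n = min(1.2×0.59375×0.25×70, 2.4×0.625×0.25×70) = 12.469 kips/bolt; interior L_c = 2.5 − 0.6875 = 1.8125, R_n = 26.25 kips/bolt. φR_n = 0.75 × (2×12.469 + 8×26.25) = 176.2 kips.
Block shear: shear path 2×[0.9375+4×2.5] = 2×10.9375 in, A_gv = 5.4688, A_nv = 2×(10.9375 − 4.5×0.75)×0.25 = 3.7813 in²; tension across gage: (1.9375 − 1×0.75)×0.25 = 0.29688 in². R_n = min(0.6×70×3.7813, 0.6×50×5.4688) + 1.0×70×0.29688 = min(158.81, 164.06) + 20.782 = 179.59 kips. φR_n = 0.75 × 179.59 = 134.7 kips.
Tension yield (gross): A_g = 6.25×0.25 = 1.5625 in². φR_n = 0.90 × 50 × 1.5625 = 70.3 kips.
Tension rupture (net): A_n = (6.25 − 2×0.75)×0.25 = 1.1875 in² (U = 1.0, A_e = A_n). φR_n = 0.75 × 70 × 1.1875 = 62.3 kips.
Governing: min(193.3, 176.2, 134.7, 70.3, 62.3) = 62.3 kips → net-section rupture.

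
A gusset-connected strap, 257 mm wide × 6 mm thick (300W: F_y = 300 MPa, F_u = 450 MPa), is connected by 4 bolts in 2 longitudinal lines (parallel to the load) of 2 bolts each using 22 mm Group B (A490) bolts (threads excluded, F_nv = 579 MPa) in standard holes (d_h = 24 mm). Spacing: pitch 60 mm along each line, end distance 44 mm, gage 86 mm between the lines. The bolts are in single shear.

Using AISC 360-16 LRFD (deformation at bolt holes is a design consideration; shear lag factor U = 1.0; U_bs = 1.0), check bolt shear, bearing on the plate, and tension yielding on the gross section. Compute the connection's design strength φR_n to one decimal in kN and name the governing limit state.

330.5 kN (bearing governs)

Bolt shear: A_b = π(22)²/4 = 380.13 mm². φR_n = 0.75 × 579 × 380.13 × 4 × 1 = 660.3 kN.
Bearing (6 mm plate, F_u = 450 MPa): end bolts L_c = 44 − 24/2 = 32, R_n = min(1.2×32×6×450, 2.4×22×6×450) = 103.68 kN/bolt; interior L_c = 60 − 24 = 36, R_n = 116.64 kN/bolt. φR_n = 0.75 × (2×103.68 + 2×116.64) = 330.5 kN.
Tension yield (gross): A_g = 257×6 = 1542 mm². φR_n = 0.90 × 300 × 1542 = 416.3 kN.
Governing: min(660.3, 330.5, 416.3) = 330.5 kN → bearing.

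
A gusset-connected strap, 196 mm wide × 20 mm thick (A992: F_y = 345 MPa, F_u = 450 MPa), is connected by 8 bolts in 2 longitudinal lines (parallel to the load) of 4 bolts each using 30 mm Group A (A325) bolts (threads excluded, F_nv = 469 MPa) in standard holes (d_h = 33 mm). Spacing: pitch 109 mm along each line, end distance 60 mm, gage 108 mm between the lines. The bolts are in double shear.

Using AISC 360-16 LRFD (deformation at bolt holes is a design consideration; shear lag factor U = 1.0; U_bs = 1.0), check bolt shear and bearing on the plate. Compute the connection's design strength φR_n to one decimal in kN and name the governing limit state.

3620.7 kN (bearing governs)

Bolt shear: A_b = π(30)²/4 = 706.86 mm². φR_n = 0.75 × 469 × 706.86 × 8 × 2 = 3978.2 kN.
Bearing (20 mm plate, F_u = 450 MPa): end bolts L_c = 60 − 33/2 = 43.5, R_n = min(1.2×43.5×20×450, 2.4×30×20×450) = 469.8 kN/bolt; interior L_c = 109 − 33 = 76, R_n = 648 kN/bolt. φR_n = 0.75 × (2×469.8 + 6×648) = 3620.7 kN.
Governing: min(3978.2, 3620.7) = 3620.7 kN → bearing.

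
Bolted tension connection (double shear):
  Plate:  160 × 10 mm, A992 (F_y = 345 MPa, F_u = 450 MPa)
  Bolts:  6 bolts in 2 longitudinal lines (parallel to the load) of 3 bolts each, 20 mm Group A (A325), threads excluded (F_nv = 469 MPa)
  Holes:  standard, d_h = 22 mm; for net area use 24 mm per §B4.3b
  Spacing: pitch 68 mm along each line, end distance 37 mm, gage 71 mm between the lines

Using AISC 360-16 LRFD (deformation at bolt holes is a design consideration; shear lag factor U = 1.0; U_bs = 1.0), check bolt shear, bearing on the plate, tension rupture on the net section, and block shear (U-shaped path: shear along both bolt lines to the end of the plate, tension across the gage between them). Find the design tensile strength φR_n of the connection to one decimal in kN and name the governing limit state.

378.0 kN (net-section rupture governs)

Bolt shear: A_b = π(20)²/4 = 314.16 mm². φR_n = 0.75 × 469 × 314.16 × 6 × 2 = 1326.1 kN.
Bearing (10 mm plate, F_u = 450 MPa): end bolts L_c = 37 − 22/2 = 26, R_n = min(1.2×26×10×450, 2.4×20×10×450) = 140.4 kN/bolt; interior L_c = 68 − 22 = 46, R_n = 216 kN/bolt. φR_n = 0.75 × (2×140.4 + 4×216) = 858.6 kN.
Tension rupture (net): A_n = (160 − 2×24)×10 = 1120 mm² (U = 1.0, A_e = A_n). φR_n = 0.75 × 450 × 1120 = 378.0 kN.
Block shear: shear path 2×[37+2×68] = 2×173 mm, A_gv = 3460, A_nv = 2×(173 − 2.5×24)×10 = 2260 mm²; tension across gage: (71 − 1×24)×10 = 470 mm². R_n = min(0.6×450×2260, 0.6×345×3460) + 1.0×450×470 = min(610.2, 716.22) + 211.5 = 821.7 kN. φR_n = 0.75 × 821.7 = 616.3 kN.
Governing: min(1326.1, 858.6, 378.0, 616.3) = 378.0 kN → net-section rupture.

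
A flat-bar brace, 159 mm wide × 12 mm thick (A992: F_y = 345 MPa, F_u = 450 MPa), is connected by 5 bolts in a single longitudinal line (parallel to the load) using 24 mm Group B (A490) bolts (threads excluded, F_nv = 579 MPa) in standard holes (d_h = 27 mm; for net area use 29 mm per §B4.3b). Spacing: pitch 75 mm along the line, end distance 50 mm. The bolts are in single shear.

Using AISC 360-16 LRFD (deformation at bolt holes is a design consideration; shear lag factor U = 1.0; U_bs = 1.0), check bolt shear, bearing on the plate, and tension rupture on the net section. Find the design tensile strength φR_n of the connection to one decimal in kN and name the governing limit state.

526.5 kN (net-section rupture governs)

Bolt shear: A_b = π(24)²/4 = 452.39 mm². φR_n = 0.75 × 579 × 452.39 × 5 × 1 = 982.3 kN.
Bearing (12 mm plate, F_u = 450 MPa): end bolts L_c = 50 − 27/2 = 36.5, R_n = min(1.2×36.5×12×450, 2.4×24×12×450) = 236.52 kN/bolt; interior L_c = 75 − 27 = 48, R_n = 311.04 kN/bolt. φR_n = 0.75 × (1×236.52 + 4×311.04) = 1110.5 kN.
Tension rupture (net): A_n = (159 − 1×29)×12 = 1560 mm² (U = 1.0, A_e = A_n). φR_n = 0.75 × 450 × 1560 = 526.5 kN.
Governing: min(982.3, 1110.5, 526.5) = 526.5 kN → net-section rupture.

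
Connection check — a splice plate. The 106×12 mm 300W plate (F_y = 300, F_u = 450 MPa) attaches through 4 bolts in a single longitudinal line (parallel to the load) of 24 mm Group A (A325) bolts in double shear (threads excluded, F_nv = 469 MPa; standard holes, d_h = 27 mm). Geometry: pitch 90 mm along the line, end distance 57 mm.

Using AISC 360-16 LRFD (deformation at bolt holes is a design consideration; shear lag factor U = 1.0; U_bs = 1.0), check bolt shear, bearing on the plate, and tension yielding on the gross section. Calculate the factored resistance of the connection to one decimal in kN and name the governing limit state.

343.4 kN (gross-section yield governs)

Bolt shear: A_b = π(24)²/4 = 452.39 mm². φR_n = 0.75 × 469 × 452.39 × 4 × 2 = 1273.0 kN.
Bearing (12 mm plate, F_u = 450 MPa): end bolts L_c = 57 − 27/2 = 43.5, R_n = min(1.2×43.5×12×450, 2.4×24×12×450) = 281.88 kN/bolt; interior L_c = 90 − 27 = 63, R_n = 311.04 kN/bolt. φR_n = 0.75 × (1×281.88 + 3×311.04) = 911.3 kN.
Tension yield (gross): A_g = 106×12 = 1272 mm². φR_n = 0.90 × 300 × 1272 = 343.4 kN.
Governing: min(1273.0, 911.3, 343.4) = 343.4 kN → gross-section yield.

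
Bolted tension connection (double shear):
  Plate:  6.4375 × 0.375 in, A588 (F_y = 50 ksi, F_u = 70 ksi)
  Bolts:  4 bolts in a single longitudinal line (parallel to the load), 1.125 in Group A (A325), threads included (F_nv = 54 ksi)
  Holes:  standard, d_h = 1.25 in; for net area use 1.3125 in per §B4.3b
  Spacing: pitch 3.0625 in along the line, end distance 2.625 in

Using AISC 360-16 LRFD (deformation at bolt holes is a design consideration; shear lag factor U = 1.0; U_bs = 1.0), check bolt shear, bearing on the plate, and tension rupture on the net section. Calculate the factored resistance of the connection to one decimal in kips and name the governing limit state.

Bolt shear: A_b = π(1.125)²/4 = 0.99402 in². φR_n = 0.75 × 54 × 0.99402 × 4 × 2 = 322.1 kips.
Bearing (0.375 in plate, F_u = 70 ksi): end bolts L_c = 2.625 − 1.25/2 = 2, R_n = min(1.2×2×0.375×70, 2.4×1.125×0.375×70) = 63 kips/bolt; interior L_c = 3.0625 − 1.25 = 1.8125, R_n = 57.094 kips/bolt. φR_n = 0.75 × (1×63 + 3×57.094) = 175.7 kips.
Tension rupture (net): A_n = (6.4375 − 1×1.3125)×0.375 = 1.9219 in² (U = 1.0, A_e = A_n). φR_n = 0.75 × 70 × 1.9219 = 100.9 kips.
Governing: min(322.1, 175.7, 100.9) = 100.9 kips → net-section rupture.

100.9 kips (net-section rupture governs)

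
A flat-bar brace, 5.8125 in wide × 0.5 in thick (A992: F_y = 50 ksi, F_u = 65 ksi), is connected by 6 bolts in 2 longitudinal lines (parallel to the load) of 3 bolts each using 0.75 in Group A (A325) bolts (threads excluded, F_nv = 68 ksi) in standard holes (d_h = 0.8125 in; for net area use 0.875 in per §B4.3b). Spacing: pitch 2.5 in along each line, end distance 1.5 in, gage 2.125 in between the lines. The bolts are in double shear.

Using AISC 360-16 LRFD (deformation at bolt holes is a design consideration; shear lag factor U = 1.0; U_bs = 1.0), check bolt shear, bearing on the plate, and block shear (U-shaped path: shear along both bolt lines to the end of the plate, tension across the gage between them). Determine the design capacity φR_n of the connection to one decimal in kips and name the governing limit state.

156.6 kips (block shear governs)

Bolt shear: A_b = π(0.75)²/4 = 0.44179 in². φR_n = 0.75 × 68 × 0.44179 × 6 × 2 = 270.4 kips.
Bearing (0.5 in plate, F_u = 65 ksi): end bolts L_c = 1.5 − 0.8125/2 = 1.09375, R_n = min(1.2×1.09375×0.5×65, 2.4×0.75×0.5×65) = 42.656 kips/bolt; interior L_c = 2.5 − 0.8125 = 1.6875, R_n = 58.5 kips/bolt. φR_n = 0.75 × (2×42.656 + 4×58.5) = 239.5 kips.
Block shear: shear path 2×[1.5+2×2.5] = 2×6.5 in, A_gv = 6.5, A_nv = 2×(6.5 − 2.5×0.875)×0.5 = 4.3125 in²; tension across gage: (2.125 − 1×0.875)×0.5 = 0.625 in². R_n = min(0.6×65×4.3125, 0.6×50×6.5) + 1.0×65×0.625 = min(168.19, 195) + 40.625 = 208.82 kips. φR_n = 0.75 × 208.82 = 156.6 kips.
Governing: min(270.4, 239.5, 156.6) = 156.6 kips → block shear.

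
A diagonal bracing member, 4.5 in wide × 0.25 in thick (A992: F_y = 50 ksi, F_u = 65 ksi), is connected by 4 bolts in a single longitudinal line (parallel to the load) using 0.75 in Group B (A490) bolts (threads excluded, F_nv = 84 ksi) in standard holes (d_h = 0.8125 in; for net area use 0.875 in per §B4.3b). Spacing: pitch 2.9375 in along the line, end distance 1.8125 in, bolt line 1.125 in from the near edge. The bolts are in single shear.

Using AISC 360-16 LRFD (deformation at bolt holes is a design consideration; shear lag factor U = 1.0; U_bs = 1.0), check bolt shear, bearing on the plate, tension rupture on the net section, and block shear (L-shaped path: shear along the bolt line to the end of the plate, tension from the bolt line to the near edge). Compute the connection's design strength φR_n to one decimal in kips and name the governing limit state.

44.2 kips (net-section rupture governs)

Bolt shear: A_b = π(0.75)²/4 = 0.44179 in². φR_n = 0.75 × 84 × 0.44179 × 4 × 1 = 111.3 kips.
Bearing (0.25 in plate, F_u = 65 ksi): end bolts L_c = 1.8125 − 0.8125/2 = 1.40625, R_n = min(1.2×1.40625×0.25×65, 2.4×0.75×0.25×65) = 27.422 kips/bolt; interior L_c = 2.9375 − 0.8125 = 2.125, R_n = 29.25 kips/bolt. φR_n = 0.75 × (1×27.422 + 3×29.25) = 86.4 kips.
Tension rupture (net): A_n = (4.5 − 1×0.875)×0.25 = 0.90625 in² (U = 1.0, A_e = A_n). φR_n = 0.75 × 65 × 0.90625 = 44.2 kips.
Block shear: shear path 1×[1.8125+3×2.9375] = 1×10.625 in, A_gv = 2.6563, A_nv = 1×(10.625 − 3.5×0.875)×0.25 = 1.8906 in²; tension to near edge: (1.125 − 0.5×0.875)×0.25 = 0.17188 in². R_n = min(0.6×65×1.8906, 0.6×50×2.6563) + 1.0×65×0.17188 = min(73.733, 79.689) + 11.172 = 84.905 kips. φR_n = 0.75 × 84.905 = 63.7 kips.
Governing: min(111.3, 86.4, 44.2, 63.7) = 44.2 kips → net-section rupture.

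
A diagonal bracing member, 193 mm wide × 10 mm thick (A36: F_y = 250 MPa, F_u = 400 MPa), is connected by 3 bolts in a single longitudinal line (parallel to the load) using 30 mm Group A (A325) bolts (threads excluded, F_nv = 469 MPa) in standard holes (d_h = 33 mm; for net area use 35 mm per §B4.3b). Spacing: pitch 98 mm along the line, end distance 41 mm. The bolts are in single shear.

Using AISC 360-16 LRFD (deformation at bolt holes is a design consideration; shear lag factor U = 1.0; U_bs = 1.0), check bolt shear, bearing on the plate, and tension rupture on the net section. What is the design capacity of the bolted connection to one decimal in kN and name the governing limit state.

Bolt shear: A_b = π(30)²/4 = 706.86 mm². φR_n = 0.75 × 469 × 706.86 × 3 × 1 = 745.9 kN.
Bearing (10 mm plate, F_u = 400 MPa): end bolts L_c = 41 − 33/2 = 24.5, R_n = min(1.2×24.5×10×400, 2.4×30×10×400) = 117.6 kN/bolt; interior L_c = 98 − 33 = 65, R_n = 288 kN/bolt. φR_n = 0.75 × (1×117.6 + 2×288) = 520.2 kN.
Tension rupture (net): A_n = (193 − 1×35)×10 = 1580 mm² (U = 1.0, A_e = A_n). φR_n = 0.75 × 400 × 1580 = 474.0 kN.
Governing: min(745.9, 520.2, 474.0) = 474.0 kN → net-section rupture.

474.0 kN (net-section rupture governs)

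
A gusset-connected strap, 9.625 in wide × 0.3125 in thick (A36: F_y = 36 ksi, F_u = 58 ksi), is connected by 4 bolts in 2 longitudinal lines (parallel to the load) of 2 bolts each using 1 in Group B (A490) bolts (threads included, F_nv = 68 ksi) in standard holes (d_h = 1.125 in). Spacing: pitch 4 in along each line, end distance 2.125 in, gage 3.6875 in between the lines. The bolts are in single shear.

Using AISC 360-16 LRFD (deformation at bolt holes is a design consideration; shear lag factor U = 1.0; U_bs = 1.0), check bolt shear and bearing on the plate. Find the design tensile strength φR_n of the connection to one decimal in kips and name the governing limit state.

116.2 kips (bearing governs)

Bolt shear: A_b = π(1)²/4 = 0.7854 in². φR_n = 0.75 × 68 × 0.7854 × 4 × 1 = 160.2 kips.
Bearing (0.3125 in plate, F_u = 58 ksi): end bolts L_c = 2.125 − 1.125/2 = 1.5625, R_n = min(1.2×1.5625×0.3125×58, 2.4×1×0.3125×58) = 33.984 kips/bolt; interior L_c = 4 − 1.125 = 2.875, R_n = 43.5 kips/bolt. φR_n = 0.75 × (2×33.984 + 2×43.5) = 116.2 kips.
Governing: min(160.2, 116.2) = 116.2 kips → bearing.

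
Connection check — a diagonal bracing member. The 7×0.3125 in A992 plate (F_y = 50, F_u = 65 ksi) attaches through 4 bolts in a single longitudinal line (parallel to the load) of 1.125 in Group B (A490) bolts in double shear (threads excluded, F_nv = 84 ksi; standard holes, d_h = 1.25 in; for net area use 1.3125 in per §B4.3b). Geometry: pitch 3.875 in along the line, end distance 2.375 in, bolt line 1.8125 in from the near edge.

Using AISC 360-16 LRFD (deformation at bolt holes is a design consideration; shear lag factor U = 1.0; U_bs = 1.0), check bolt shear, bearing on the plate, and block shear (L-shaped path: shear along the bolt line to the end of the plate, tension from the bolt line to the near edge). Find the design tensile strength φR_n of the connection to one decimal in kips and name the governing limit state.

103.6 kips (block shear governs)

Bolt shear: A_b = π(1.125)²/4 = 0.99402 in². φR_n = 0.75 × 84 × 0.99402 × 4 × 2 = 501.0 kips.
Bearing (0.3125 in plate, F_u = 65 ksi): end bolts L_c = 2.375 − 1.25/2 = 1.75, R_n = min(1.2×1.75×0.3125×65, 2.4×1.125×0.3125×65) = 42.656 kips/bolt; interior L_c = 3.875 − 1.25 = 2.625, R_n = 54.844 kips/bolt. φR_n = 0.75 × (1×42.656 + 3×54.844) = 155.4 kips.
Block shear: shear path 1×[2.375+3×3.875] = 1×14 in, A_gv = 4.375, A_nv = 1×(14 − 3.5×1.3125)×0.3125 = 2.9395 in²; tension to near edge: (1.8125 − 0.5×1.3125)×0.3125 = 0.36133 in². R_n = min(0.6×65×2.9395, 0.6×50×4.375) + 1.0×65×0.36133 = min(114.64, 131.25) + 23.486 = 138.13 kips. φR_n = 0.75 × 138.13 = 103.6 kips.
Governing: min(501.0, 155.4, 103.6) = 103.6 kips → block shear.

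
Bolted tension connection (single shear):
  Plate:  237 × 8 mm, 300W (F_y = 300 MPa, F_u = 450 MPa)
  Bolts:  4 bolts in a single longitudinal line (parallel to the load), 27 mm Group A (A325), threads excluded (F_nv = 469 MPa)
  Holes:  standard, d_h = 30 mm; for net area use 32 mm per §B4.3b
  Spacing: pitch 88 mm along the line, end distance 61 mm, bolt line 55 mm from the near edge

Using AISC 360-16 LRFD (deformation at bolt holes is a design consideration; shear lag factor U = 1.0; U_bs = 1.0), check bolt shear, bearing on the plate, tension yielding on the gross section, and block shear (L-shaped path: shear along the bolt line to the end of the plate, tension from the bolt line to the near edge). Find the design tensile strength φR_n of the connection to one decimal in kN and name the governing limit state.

Bolt shear: A_b = π(27)²/4 = 572.56 mm². φR_n = 0.75 × 469 × 572.56 × 4 × 1 = 805.6 kN.
Bearing (8 mm plate, F_u = 450 MPa): end bolts L_c = 61 − 30/2 = 46, R_n = min(1.2×46×8×450, 2.4×27×8×450) = 198.72 kN/bolt; interior L_c = 88 − 30 = 58, R_n = 233.28 kN/bolt. φR_n = 0.75 × (1×198.72 + 3×233.28) = 673.9 kN.
Tension yield (gross): A_g = 237×8 = 1896 mm². φR_n = 0.90 × 300 × 1896 = 511.9 kN.
Block shear: shear path 1×[61+3×88] = 1×325 mm, A_gv = 2600, A_nv = 1×(325 − 3.5×32)×8 = 1704 mm²; tension to near edge: (55 − 0.5×32)×8 = 312 mm². R_n = min(0.6×450×1704, 0.6×300×2600) + 1.0×450×312 = min(460.08, 468) + 140.4 = 600.48 kN. φR_n = 0.75 × 600.48 = 450.4 kN.
Governing: min(805.6, 673.9, 511.9, 450.4) = 450.4 kN → block shear.

450.4 kN (block shear governs)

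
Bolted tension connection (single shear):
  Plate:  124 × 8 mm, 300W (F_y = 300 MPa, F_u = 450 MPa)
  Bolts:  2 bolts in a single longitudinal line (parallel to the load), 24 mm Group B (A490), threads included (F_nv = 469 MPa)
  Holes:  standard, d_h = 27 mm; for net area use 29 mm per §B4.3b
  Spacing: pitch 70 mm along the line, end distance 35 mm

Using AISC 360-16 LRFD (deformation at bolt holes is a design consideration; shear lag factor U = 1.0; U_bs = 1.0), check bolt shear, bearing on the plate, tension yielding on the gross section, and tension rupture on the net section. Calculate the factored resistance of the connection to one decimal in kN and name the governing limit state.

Bolt shear: A_b = π(24)²/4 = 452.39 mm². φR_n = 0.75 × 469 × 452.39 × 2 × 1 = 318.3 kN.
Bearing (8 mm plate, F_u = 450 MPa): end bolts L_c = 35 − 27/2 = 21.5, R_n = min(1.2×21.5×8×450, 2.4×24×8×450) = 92.88 kN/bolt; interior L_c = 70 − 27 = 43, R_n = 185.76 kN/bolt. φR_n = 0.75 × (1×92.88 + 1×185.76) = 209.0 kN.
Tension yield (gross): A_g = 124×8 = 992 mm². φR_n = 0.90 × 300 × 992 = 267.8 kN.
Tension rupture (net): A_n = (124 − 1×29)×8 = 760 mm² (U = 1.0, A_e = A_n). φR_n = 0.75 × 450 × 760 = 256.5 kN.
Governing: min(318.3, 209.0, 267.8, 256.5) = 209.0 kN → bearing.

209.0 kN (bearing governs)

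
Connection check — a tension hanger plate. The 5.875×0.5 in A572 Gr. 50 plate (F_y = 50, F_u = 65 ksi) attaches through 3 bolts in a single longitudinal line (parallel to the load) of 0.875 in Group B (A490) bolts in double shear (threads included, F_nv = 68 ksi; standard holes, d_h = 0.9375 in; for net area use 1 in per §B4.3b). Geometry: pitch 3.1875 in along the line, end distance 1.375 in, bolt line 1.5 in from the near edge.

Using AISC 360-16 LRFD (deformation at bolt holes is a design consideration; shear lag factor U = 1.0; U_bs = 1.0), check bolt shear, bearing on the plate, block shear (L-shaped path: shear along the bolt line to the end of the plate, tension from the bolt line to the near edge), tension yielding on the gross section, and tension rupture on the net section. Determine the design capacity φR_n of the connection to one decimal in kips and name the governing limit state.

Bolt shear: A_b = π(0.875)²/4 = 0.60132 in². φR_n = 0.75 × 68 × 0.60132 × 3 × 2 = 184.0 kips.
Bearing (0.5 in plate, F_u = 65 ksi): end bolts L_c = 1.375 − 0.9375/2 = 0.90625, R_n = min(1.2×0.90625×0.5×65, 2.4×0.875×0.5×65) = 35.344 kips/bolt; interior L_c = 3.1875 − 0.9375 = 2.25, R_n = 68.25 kips/bolt. φR_n = 0.75 × (1×35.344 + 2×68.25) = 128.9 kips.
Block shear: shear path 1×[1.375+2×3.1875] = 1×7.75 in, A_gv = 3.875, A_nv = 1×(7.75 − 2.5×1)×0.5 = 2.625 in²; tension to near edge: (1.5 − 0.5×1)×0.5 = 0.5 in². R_n = min(0.6×65×2.625, 0.6×50×3.875) + 1.0×65×0.5 = min(102.38, 116.25) + 32.5 = 134.88 kips. φR_n = 0.75 × 134.88 = 101.2 kips.
Tension yield (gross): A_g = 5.875×0.5 = 2.9375 in². φR_n = 0.90 × 50 × 2.9375 = 132.2 kips.
Tension rupture (net): A_n = (5.875 − 1×1)×0.5 = 2.4375 in² (U = 1.0, A_e = A_n). φR_n = 0.75 × 65 × 2.4375 = 118.8 kips.
Governing: min(184.0, 128.9, 101.2, 132.2, 118.8) = 101.2 kips → block shear.

101.2 kips (block shear governs)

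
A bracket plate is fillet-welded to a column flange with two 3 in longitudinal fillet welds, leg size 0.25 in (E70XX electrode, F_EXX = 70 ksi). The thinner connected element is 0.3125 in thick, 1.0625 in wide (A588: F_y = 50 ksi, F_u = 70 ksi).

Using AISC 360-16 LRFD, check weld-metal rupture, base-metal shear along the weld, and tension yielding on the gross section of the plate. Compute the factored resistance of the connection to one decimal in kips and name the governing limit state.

14.9 kips (gross-section yield governs)

Weld metal: throat = 0.707×0.25 = 0.17675 in, L = 2×3 = 6 in. φR_n = 0.75 × 0.6 × 70 × 0.17675 × 6 = 33.4 kips.
Base metal shear (0.3125 in plate): yield φR_n = 1.0×0.6×50×0.3125×6 = 56.3 kips; rupture φR_n = 0.75×0.6×70×0.3125×6 = 59.1 kips; take 56.3 kips (yield).
Tension yield (gross): A_g = 1.0625×0.3125 = 0.33203 in². φR_n = 0.90 × 50 × 0.33203 = 14.9 kips.
Governing: min(33.4, 56.3, 14.9) = 14.9 kips → gross-section yield.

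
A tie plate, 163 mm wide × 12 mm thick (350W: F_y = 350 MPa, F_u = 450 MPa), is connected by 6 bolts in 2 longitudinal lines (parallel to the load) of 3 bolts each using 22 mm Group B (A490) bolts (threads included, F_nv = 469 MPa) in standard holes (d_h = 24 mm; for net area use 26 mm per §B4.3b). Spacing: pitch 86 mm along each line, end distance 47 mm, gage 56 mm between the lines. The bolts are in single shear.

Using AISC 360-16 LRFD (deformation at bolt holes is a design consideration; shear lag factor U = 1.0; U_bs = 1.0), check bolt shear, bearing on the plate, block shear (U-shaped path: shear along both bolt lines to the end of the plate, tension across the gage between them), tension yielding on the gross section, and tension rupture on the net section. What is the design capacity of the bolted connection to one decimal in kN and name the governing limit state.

449.6 kN (net-section rupture governs)

Bolt shear: A_b = π(22)²/4 = 380.13 mm². φR_n = 0.75 × 469 × 380.13 × 6 × 1 = 802.3 kN.
Bearing (12 mm plate, F_u = 450 MPa): end bolts L_c = 47 − 24/2 = 35, R_n = min(1.2×35×12×450, 2.4×22×12×450) = 226.8 kN/bolt; interior L_c = 86 − 24 = 62, R_n = 285.12 kN/bolt. φR_n = 0.75 × (2×226.8 + 4×285.12) = 1195.6 kN.
Block shear: shear path 2×[47+2×86] = 2×219 mm, A_gv = 5256, A_nv = 2×(219 − 2.5×26)×12 = 3696 mm²; tension across gage: (56 − 1×26)×12 = 360 mm². R_n = min(0.6×450×3696, 0.6×350×5256) + 1.0×450×360 = min(997.92, 1103.8) + 162 = 1159.9 kN. φR_n = 0.75 × 1159.9 = 869.9 kN.
Tension yield (gross): A_g = 163×12 = 1956 mm². φR_n = 0.90 × 350 × 1956 = 616.1 kN.
Tension rupture (net): A_n = (163 − 2×26)×12 = 1332 mm² (U = 1.0, A_e = A_n). φR_n = 0.75 × 450 × 1332 = 449.6 kN.
Governing: min(802.3, 1195.6, 869.9, 616.1, 449.6) = 449.6 kN → net-section rupture.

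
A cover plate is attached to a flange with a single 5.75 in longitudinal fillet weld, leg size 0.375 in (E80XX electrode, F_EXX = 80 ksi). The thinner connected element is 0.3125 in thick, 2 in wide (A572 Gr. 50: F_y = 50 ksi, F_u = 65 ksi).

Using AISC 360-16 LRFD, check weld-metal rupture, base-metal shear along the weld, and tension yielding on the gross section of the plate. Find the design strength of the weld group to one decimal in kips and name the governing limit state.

Weld metal: throat = 0.707×0.375 = 0.26513 in, L = 5.75 in. φR_n = 0.75 × 0.6 × 80 × 0.26513 × 5.75 = 54.9 kips.
Base metal shear (0.3125 in plate): yield φR_n = 1.0×0.6×50×0.3125×5.75 = 53.9 kips; rupture φR_n = 0.75×0.6×65×0.3125×5.75 = 52.6 kips; take 52.6 kips (rupture).
Tension yield (gross): A_g = 2×0.3125 = 0.625 in². φR_n = 0.90 × 50 × 0.625 = 28.1 kips.
Governing: min(54.9, 52.6, 28.1) = 28.1 kips → gross-section yield.

28.1 kips (gross-section yield governs)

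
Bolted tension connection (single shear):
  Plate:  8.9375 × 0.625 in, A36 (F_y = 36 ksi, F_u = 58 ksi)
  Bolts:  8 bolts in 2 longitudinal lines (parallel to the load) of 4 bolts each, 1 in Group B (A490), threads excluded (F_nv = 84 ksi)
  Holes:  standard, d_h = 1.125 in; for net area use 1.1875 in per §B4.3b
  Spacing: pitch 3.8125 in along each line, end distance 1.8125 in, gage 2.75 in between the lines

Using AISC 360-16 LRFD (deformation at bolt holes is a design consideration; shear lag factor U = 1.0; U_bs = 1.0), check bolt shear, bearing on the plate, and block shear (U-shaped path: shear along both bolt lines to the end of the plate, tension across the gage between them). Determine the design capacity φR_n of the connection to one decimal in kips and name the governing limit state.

310.8 kips (block shear governs)

Bolt shear: A_b = π(1)²/4 = 0.7854 in². φR_n = 0.75 × 84 × 0.7854 × 8 × 1 = 395.8 kips.
Bearing (0.625 in plate, F_u = 58 ksi): end bolts L_c = 1.8125 − 1.125/2 = 1.25, R_n = min(1.2×1.25×0.625×58, 2.4×1×0.625×58) = 54.375 kips/bolt; interior L_c = 3.8125 − 1.125 = 2.6875, R_n = 87 kips/bolt. φR_n = 0.75 × (2×54.375 + 6×87) = 473.1 kips.
Block shear: shear path 2×[1.8125+3×3.8125] = 2×13.25 in, A_gv = 16.563, A_nv = 2×(13.25 − 3.5×1.1875)×0.625 = 11.367 in²; tension across gage: (2.75 − 1×1.1875)×0.625 = 0.97656 in². R_n = min(0.6×58×11.367, 0.6×36×16.563) + 1.0×58×0.97656 = min(395.57, 357.76) + 56.64 = 414.4 kips. φR_n = 0.75 × 414.4 = 310.8 kips.
Governing: min(395.8, 473.1, 310.8) = 310.8 kips → block shear.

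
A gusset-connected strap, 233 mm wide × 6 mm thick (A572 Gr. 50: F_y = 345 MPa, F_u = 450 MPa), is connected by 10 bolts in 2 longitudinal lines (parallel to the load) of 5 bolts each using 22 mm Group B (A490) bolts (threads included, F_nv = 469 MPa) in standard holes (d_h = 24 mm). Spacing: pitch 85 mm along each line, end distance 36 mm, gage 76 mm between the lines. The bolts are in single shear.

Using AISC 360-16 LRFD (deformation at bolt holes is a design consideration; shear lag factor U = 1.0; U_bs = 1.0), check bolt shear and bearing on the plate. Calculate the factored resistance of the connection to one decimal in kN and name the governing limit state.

Bolt shear: A_b = π(22)²/4 = 380.13 mm². φR_n = 0.75 × 469 × 380.13 × 10 × 1 = 1337.1 kN.
Bearing (6 mm plate, F_u = 450 MPa): end bolts L_c = 36 − 24/2 = 24, R_n = min(1.2×24×6×450, 2.4×22×6×450) = 77.76 kN/bolt; interior L_c = 85 − 24 = 61, R_n = 142.56 kN/bolt. φR_n = 0.75 × (2×77.76 + 8×142.56) = 972.0 kN.
Governing: min(1337.1, 972.0) = 972.0 kN → bearing.

972.0 kN (bearing governs)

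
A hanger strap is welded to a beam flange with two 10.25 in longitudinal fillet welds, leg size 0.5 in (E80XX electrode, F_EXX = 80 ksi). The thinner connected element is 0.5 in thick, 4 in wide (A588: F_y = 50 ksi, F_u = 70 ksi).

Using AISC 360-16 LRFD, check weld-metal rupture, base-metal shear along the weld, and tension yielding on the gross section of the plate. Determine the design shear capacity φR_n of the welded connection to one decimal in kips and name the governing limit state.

Weld metal: throat = 0.707×0.5 = 0.3535 in, L = 2×10.25 = 20.5 in. φR_n = 0.75 × 0.6 × 80 × 0.3535 × 20.5 = 260.9 kips.
Base metal shear (0.5 in plate): yield φR_n = 1.0×0.6×50×0.5×20.5 = 307.5 kips; rupture φR_n = 0.75×0.6×70×0.5×20.5 = 322.9 kips; take 307.5 kips (yield).
Tension yield (gross): A_g = 4×0.5 = 2 in². φR_n = 0.90 × 50 × 2 = 90.0 kips.
Governing: min(260.9, 307.5, 90.0) = 90.0 kips → gross-section yield.

90.0 kips (gross-section yield governs)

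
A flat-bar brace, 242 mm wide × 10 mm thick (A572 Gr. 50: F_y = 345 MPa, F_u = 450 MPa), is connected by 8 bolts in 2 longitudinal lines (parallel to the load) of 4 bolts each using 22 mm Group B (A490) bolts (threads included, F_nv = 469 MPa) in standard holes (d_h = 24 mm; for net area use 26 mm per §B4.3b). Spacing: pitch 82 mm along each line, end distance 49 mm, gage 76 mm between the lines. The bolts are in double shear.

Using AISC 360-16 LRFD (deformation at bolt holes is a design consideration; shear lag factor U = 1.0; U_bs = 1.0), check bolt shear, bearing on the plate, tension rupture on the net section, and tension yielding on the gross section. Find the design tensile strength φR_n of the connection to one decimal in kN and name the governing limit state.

Bolt shear: A_b = π(22)²/4 = 380.13 mm². φR_n = 0.75 × 469 × 380.13 × 8 × 2 = 2139.4 kN.
Bearing (10 mm plate, F_u = 450 MPa): end bolts L_c = 49 − 24/2 = 37, R_n = min(1.2×37×10×450, 2.4×22×10×450) = 199.8 kN/bolt; interior L_c = 82 − 24 = 58, R_n = 237.6 kN/bolt. φR_n = 0.75 × (2×199.8 + 6×237.6) = 1368.9 kN.
Tension rupture (net): A_n = (242 − 2×26)×10 = 1900 mm² (U = 1.0, A_e = A_n). φR_n = 0.75 × 450 × 1900 = 641.3 kN.
Tension yield (gross): A_g = 242×10 = 2420 mm². φR_n = 0.90 × 345 × 2420 = 751.4 kN.
Governing: min(2139.4, 1368.9, 641.3, 751.4) = 641.3 kN → net-section rupture.

641.3 kN (net-section rupture governs)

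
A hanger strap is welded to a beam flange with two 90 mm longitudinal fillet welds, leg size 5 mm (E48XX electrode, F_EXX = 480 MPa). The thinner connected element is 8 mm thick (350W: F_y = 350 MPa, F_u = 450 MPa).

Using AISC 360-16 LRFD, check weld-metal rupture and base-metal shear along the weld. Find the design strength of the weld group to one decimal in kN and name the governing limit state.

137.4 kN (weld metal governs)

Weld metal: throat = 0.707×5 = 3.535 mm, L = 2×90 = 180 mm. φR_n = 0.75 × 0.6 × 480 × 3.535 × 180 = 137.4 kN.
Base metal shear (8 mm plate): yield φR_n = 1.0×0.6×350×8×180 = 302.4 kN; rupture φR_n = 0.75×0.6×450×8×180 = 291.6 kN; take 291.6 kN (rupture).
Governing: min(137.4, 291.6) = 137.4 kN → weld metal.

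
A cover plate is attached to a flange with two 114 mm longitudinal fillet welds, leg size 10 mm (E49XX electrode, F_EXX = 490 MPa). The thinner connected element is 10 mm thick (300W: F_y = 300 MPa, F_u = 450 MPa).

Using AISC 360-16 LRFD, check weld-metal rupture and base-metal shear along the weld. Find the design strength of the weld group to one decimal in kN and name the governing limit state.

Weld metal: throat = 0.707×10 = 7.07 mm, L = 2×114 = 228 mm. φR_n = 0.75 × 0.6 × 490 × 7.07 × 228 = 355.4 kN.
Base metal shear (10 mm plate): yield φR_n = 1.0×0.6×300×10×228 = 410.4 kN; rupture φR_n = 0.75×0.6×450×10×228 = 461.7 kN; take 410.4 kN (yield).
Governing: min(355.4, 410.4) = 355.4 kN → weld metal.

355.4 kN (weld metal governs)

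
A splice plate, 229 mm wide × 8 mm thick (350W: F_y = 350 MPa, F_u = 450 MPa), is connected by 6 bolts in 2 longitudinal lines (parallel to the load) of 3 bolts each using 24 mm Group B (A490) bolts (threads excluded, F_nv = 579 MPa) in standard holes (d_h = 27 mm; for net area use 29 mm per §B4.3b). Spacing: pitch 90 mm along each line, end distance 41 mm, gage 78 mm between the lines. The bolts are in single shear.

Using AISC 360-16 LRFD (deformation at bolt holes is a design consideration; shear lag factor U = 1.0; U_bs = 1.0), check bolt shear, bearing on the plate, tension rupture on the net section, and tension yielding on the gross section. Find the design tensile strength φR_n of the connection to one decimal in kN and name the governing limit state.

Bolt shear: A_b = π(24)²/4 = 452.39 mm². φR_n = 0.75 × 579 × 452.39 × 6 × 1 = 1178.7 kN.
Bearing (8 mm plate, F_u = 450 MPa): end bolts L_c = 41 − 27/2 = 27.5, R_n = min(1.2×27.5×8×450, 2.4×24×8×450) = 118.8 kN/bolt; interior L_c = 90 − 27 = 63, R_n = 207.36 kN/bolt. φR_n = 0.75 × (2×118.8 + 4×207.36) = 800.3 kN.
Tension rupture (net): A_n = (229 − 2×29)×8 = 1368 mm² (U = 1.0, A_e = A_n). φR_n = 0.75 × 450 × 1368 = 461.7 kN.
Tension yield (gross): A_g = 229×8 = 1832 mm². φR_n = 0.90 × 350 × 1832 = 577.1 kN.
Governing: min(1178.7, 800.3, 461.7, 577.1) = 461.7 kN → net-section rupture.

461.7 kN (net-section rupture governs)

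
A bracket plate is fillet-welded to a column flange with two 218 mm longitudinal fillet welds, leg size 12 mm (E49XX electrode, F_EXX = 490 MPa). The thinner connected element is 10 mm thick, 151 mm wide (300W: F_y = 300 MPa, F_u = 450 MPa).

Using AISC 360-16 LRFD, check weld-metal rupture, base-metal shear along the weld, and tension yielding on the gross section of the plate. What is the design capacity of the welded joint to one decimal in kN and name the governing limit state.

407.7 kN (gross-section yield governs)

Weld metal: throat = 0.707×12 = 8.484 mm, L = 2×218 = 436 mm. φR_n = 0.75 × 0.6 × 490 × 8.484 × 436 = 815.6 kN.
Base metal shear (10 mm plate): yield φR_n = 1.0×0.6×300×10×436 = 784.8 kN; rupture φR_n = 0.75×0.6×450×10×436 = 882.9 kN; take 784.8 kN (yield).
Tension yield (gross): A_g = 151×10 = 1510 mm². φR_n = 0.90 × 300 × 1510 = 407.7 kN.
Governing: min(815.6, 784.8, 407.7) = 407.7 kN → gross-section yield.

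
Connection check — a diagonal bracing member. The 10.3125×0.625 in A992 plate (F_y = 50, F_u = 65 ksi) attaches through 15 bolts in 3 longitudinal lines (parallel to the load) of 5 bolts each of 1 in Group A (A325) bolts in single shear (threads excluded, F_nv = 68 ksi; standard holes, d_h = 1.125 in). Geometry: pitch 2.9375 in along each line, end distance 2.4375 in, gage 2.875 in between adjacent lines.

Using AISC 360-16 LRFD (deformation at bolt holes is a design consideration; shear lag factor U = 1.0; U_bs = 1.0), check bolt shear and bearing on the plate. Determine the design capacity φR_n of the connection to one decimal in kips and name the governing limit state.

600.8 kips (bolt shear governs)

Bolt shear: A_b = π(1)²/4 = 0.7854 in². φR_n = 0.75 × 68 × 0.7854 × 15 × 1 = 600.8 kips.
Bearing (0.625 in plate, F_u = 65 ksi): end bolts L_c = 2.4375 − 1.125/2 = 1.875, R_n = min(1.2×1.875×0.625×65, 2.4×1×0.625×65) = 91.406 kips/bolt; interior L_c = 2.9375 − 1.125 = 1.8125, R_n = 88.359 kips/bolt. φR_n = 0.75 × (3×91.406 + 12×88.359) = 1000.9 kips.
Governing: min(600.8, 1000.9) = 600.8 kips → bolt shear.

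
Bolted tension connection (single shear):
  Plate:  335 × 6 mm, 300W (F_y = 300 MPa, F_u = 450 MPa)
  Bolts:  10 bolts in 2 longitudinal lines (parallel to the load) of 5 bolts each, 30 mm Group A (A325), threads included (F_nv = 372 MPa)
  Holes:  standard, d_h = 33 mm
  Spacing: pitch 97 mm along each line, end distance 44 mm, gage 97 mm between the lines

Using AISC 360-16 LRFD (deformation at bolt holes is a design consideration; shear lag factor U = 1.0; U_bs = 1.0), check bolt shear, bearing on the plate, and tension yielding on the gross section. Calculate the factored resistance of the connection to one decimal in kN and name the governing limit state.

Bolt shear: A_b = π(30)²/4 = 706.86 mm². φR_n = 0.75 × 372 × 706.86 × 10 × 1 = 1972.1 kN.
Bearing (6 mm plate, F_u = 450 MPa): end bolts L_c = 44 − 33/2 = 27.5, R_n = min(1.2×27.5×6×450, 2.4×30×6×450) = 89.1 kN/bolt; interior L_c = 97 − 33 = 64, R_n = 194.4 kN/bolt. φR_n = 0.75 × (2×89.1 + 8×194.4) = 1300.1 kN.
Tension yield (gross): A_g = 335×6 = 2010 mm². φR_n = 0.90 × 300 × 2010 = 542.7 kN.
Governing: min(1972.1, 1300.1, 542.7) = 542.7 kN → gross-section yield.

542.7 kN (gross-section yield governs)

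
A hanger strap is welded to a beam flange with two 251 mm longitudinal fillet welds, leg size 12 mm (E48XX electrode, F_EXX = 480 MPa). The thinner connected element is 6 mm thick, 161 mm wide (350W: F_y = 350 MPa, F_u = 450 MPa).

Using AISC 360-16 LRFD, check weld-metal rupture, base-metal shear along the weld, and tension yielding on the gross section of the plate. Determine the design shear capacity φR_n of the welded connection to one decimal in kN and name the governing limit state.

304.3 kN (gross-section yield governs)

Weld metal: throat = 0.707×12 = 8.484 mm, L = 2×251 = 502 mm. φR_n = 0.75 × 0.6 × 480 × 8.484 × 502 = 919.9 kN.
Base metal shear (6 mm plate): yield φR_n = 1.0×0.6×350×6×502 = 632.5 kN; rupture φR_n = 0.75×0.6×450×6×502 = 609.9 kN; take 609.9 kN (rupture).
Tension yield (gross): A_g = 161×6 = 966 mm². φR_n = 0.90 × 350 × 966 = 304.3 kN.
Governing: min(919.9, 609.9, 304.3) = 304.3 kN → gross-section yield.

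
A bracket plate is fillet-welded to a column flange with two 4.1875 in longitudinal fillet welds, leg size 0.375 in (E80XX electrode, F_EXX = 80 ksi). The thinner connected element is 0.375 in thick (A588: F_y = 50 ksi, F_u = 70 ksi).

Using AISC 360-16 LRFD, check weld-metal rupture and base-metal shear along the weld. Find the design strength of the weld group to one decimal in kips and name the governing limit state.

Weld metal: throat = 0.707×0.375 = 0.26513 in, L = 2×4.1875 = 8.375 in. φR_n = 0.75 × 0.6 × 80 × 0.26513 × 8.375 = 79.9 kips.
Base metal shear (0.375 in plate): yield φR_n = 1.0×0.6×50×0.375×8.375 = 94.2 kips; rupture φR_n = 0.75×0.6×70×0.375×8.375 = 98.9 kips; take 94.2 kips (yield).
Governing: min(79.9, 94.2) = 79.9 kips → weld metal.

79.9 kips (weld metal governs)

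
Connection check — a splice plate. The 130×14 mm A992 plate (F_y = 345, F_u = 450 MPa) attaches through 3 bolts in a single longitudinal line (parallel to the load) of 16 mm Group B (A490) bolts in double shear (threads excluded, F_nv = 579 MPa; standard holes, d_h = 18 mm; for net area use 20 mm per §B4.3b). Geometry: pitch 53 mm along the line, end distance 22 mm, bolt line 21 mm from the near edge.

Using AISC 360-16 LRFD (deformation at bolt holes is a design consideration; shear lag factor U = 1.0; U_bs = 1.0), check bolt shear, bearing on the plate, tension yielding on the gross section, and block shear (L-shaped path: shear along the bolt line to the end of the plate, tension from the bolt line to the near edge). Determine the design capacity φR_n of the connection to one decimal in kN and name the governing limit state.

273.1 kN (block shear governs)

Bolt shear: A_b = π(16)²/4 = 201.06 mm². φR_n = 0.75 × 579 × 201.06 × 3 × 2 = 523.9 kN.
Bearing (14 mm plate, F_u = 450 MPa): end bolts L_c = 22 − 18/2 = 13, R_n = min(1.2×13×14×450, 2.4×16×14×450) = 98.28 kN/bolt; interior L_c = 53 − 18 = 35, R_n = 241.92 kN/bolt. φR_n = 0.75 × (1×98.28 + 2×241.92) = 436.6 kN.
Tension yield (gross): A_g = 130×14 = 1820 mm². φR_n = 0.90 × 345 × 1820 = 565.1 kN.
Block shear: shear path 1×[22+2×53] = 1×128 mm, A_gv = 1792, A_nv = 1×(128 − 2.5×20)×14 = 1092 mm²; tension to near edge: (21 − 0.5×20)×14 = 154 mm². R_n = min(0.6×450×1092, 0.6×345×1792) + 1.0×450×154 = min(294.84, 370.94) + 69.3 = 364.14 kN. φR_n = 0.75 × 364.14 = 273.1 kN.
Governing: min(523.9, 436.6, 565.1, 273.1) = 273.1 kN → block shear.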